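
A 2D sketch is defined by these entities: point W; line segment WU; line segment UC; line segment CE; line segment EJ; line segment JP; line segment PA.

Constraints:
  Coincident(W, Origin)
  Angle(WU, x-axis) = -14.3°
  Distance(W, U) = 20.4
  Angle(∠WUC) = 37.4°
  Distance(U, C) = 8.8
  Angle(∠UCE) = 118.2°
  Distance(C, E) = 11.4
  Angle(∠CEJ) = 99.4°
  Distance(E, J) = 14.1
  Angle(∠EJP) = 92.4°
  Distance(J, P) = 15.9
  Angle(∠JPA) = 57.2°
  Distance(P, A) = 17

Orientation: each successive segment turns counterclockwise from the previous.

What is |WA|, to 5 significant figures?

10.376

∠EJP = 92.4° gives JP at -1.7000° from the x-axis; with |JP| = 15.9, P = (19.156, -14.703). ∠JPA = 57.2° gives PA at 121.10° from the x-axis; with |PA| = 17.0, A = (10.375, -0.14603). Then |WA| = |A − W| = 10.376.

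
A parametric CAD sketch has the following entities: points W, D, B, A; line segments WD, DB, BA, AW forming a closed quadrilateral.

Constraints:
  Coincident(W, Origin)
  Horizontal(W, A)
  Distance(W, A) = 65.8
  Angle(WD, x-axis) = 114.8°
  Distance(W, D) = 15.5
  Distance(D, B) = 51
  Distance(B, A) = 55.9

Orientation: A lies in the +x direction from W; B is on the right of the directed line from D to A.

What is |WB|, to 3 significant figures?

35.6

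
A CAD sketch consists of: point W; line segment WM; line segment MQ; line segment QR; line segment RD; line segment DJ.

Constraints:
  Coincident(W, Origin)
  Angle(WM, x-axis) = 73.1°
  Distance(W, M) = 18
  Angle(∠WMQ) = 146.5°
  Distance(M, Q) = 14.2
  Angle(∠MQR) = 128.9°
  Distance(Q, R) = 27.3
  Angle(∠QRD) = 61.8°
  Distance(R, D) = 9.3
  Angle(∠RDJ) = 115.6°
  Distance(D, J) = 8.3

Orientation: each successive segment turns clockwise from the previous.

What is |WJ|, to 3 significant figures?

32.9

∠QRD = 61.8° gives RD at -130° from the x-axis; with |RD| = 9.3, D = (37.0, 13.7). ∠RDJ = 115.6° gives DJ at 166° from the x-axis; with |DJ| = 8.3, J = (28.9, 15.7). Then |WJ| = |J − W| = 32.9.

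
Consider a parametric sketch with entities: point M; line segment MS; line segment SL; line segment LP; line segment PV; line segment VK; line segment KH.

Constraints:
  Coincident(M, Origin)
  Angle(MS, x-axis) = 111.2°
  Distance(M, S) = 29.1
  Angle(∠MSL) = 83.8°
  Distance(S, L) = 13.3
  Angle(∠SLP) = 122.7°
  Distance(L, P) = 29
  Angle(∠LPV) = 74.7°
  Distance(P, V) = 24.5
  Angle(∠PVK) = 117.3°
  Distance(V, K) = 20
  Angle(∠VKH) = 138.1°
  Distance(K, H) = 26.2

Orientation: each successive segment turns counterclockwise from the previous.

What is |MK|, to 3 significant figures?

16.3

∠LPV = 74.7° gives PV at 10.0° from the x-axis; with |PV| = 24.5, V = (-0.882, -3.61). ∠PVK = 117.3° gives VK at 72.7° from the x-axis; with |VK| = 20.0, K = (5.07, 15.5). Then |MK| = |K − M| = 16.3.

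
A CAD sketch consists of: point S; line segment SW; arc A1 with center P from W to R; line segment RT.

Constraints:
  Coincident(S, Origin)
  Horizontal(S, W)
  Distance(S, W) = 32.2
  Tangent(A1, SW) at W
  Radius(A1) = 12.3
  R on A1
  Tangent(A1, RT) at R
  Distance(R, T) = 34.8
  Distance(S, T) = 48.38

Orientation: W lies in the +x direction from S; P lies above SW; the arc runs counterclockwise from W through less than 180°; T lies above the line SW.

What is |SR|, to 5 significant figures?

45.966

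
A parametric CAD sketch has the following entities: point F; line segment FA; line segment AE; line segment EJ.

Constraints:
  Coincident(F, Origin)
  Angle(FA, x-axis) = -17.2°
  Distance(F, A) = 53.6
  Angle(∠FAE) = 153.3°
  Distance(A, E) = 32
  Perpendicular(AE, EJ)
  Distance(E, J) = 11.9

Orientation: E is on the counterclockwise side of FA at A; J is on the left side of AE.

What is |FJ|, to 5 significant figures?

80.808

F is at the origin; FA runs at -17.2° with length 53.6, so A = 53.6·(cos -17.2°, sin -17.2°) = (51.203, -15.850). ∠FAE = 153.3°, so AE runs at -17.2° + (180° − 153.3°) = 9.5000° from the x-axis; with |AE| = 32.0, E = A + 32.0·(cos 9.5000°, sin 9.5000°) = (82.764, -10.568). AE is perpendicular to EJ; with |EJ| = 11.9 on the left of AE, J = E + 11.9·(-0.16505, 0.98629) = (80.800, 1.1684). Then |FJ| = |J − F| = 80.808.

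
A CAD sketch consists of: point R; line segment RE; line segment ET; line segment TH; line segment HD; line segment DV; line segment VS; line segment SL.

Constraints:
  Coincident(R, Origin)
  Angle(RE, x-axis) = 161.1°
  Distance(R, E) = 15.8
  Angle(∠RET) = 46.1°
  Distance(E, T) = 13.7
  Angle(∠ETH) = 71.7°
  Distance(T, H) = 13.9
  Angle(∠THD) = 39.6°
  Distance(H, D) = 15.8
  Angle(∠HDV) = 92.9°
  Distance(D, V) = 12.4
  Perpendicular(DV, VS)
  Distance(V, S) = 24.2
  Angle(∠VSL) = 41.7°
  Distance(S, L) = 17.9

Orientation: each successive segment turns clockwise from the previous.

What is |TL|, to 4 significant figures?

9.681

R is at the origin; RE runs at 161.1° with length 15.8, so E = (-14.95, 5.118). ∠RET = 46.1° gives ET at 27.20° from the x-axis; with |ET| = 13.7, T = (-2.763, 11.38). ∠ETH = 71.7° gives TH at -81.10° from the x-axis; with |TH| = 13.9, H = (-0.6127, -2.353). ∠THD = 39.6° gives HD at 138.5° from the x-axis; with |HD| = 15.8, D = (-12.45, 8.117). ∠HDV = 92.9° gives DV at 51.40° from the x-axis; with |DV| = 12.4, V = (-4.710, 17.81). DV ⟂ VS, so VS runs at -38.60°; with |VS| = 24.2, S = (14.20, 2.710). ∠VSL = 41.7° gives SL at -176.9° from the x-axis; with |SL| = 17.9, L = (-3.671, 1.742). Then |TL| = |L − T| = 9.681.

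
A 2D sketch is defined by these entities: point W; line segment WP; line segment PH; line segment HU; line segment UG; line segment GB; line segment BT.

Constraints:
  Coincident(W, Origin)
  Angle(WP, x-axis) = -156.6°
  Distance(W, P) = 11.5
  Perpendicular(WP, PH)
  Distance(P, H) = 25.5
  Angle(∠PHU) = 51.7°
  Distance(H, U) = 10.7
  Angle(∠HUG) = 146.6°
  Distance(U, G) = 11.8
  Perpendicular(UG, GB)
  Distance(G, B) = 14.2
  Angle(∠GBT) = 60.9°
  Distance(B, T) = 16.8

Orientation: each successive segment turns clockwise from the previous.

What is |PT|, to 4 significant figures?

19.79

W is at the origin; WP runs at -156.6° with length 11.5, so P = (-10.55, -4.567). WP ⟂ PH, so PH runs at 113.4°; with |PH| = 25.5, H = (-20.68, 18.84). ∠PHU = 51.7° gives HU at -14.90° from the x-axis; with |HU| = 10.7, U = (-10.34, 16.08). ∠HUG = 146.6° gives UG at -48.30° from the x-axis; with |UG| = 11.8, G = (-2.492, 7.274). The perpendicularity gives GB at right angles to UG, so GB runs at -138.3°; with |GB| = 14.2, B = (-13.09, -2.172). ∠GBT = 60.9° gives BT at 102.6° from the x-axis; with |BT| = 16.8, T = (-16.76, 14.22). Then |PT| = |T − P| = 19.79.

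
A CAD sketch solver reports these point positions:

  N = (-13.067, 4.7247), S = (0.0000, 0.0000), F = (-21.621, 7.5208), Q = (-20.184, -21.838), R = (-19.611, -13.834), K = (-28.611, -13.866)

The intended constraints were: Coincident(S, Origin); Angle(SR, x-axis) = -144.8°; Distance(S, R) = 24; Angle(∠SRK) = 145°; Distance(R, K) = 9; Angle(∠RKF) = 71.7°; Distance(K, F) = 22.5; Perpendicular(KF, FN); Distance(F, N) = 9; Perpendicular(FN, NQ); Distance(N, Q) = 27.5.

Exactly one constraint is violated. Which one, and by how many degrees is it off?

Perpendicular(FN, NQ) — off by 3.10°.

S = (0.00, 0.00) ✓; SR at -144.8° ✓; |SR| = 24.00 ✓; ∠SRK = 145.0° ✓; |RK| = 9.000 ✓; ∠RKF = 71.70° ✓; |KF| = 22.50 ✓; ∠(KF, FN) = 90.00° ✓; |FN| = 8.999 ✓; ∠(FN, NQ) = 86.90° ✗; |NQ| = 27.50 ✓.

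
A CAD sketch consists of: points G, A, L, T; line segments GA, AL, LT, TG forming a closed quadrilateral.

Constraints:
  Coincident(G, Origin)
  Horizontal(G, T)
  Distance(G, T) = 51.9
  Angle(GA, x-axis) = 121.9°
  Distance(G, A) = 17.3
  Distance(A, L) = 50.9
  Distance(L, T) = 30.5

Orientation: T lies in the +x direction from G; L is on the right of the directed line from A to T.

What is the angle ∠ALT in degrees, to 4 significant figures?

97.79°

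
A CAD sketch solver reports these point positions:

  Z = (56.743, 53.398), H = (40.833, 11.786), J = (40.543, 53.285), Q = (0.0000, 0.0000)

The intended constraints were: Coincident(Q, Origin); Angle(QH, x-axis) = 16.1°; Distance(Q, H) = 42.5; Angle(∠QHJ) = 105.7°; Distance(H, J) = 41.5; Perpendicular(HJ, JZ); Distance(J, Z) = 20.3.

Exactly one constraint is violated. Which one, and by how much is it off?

Distance(J, Z) = 20.3 — off by 4.10.

Q = (0.00, 0.00) ✓; QH at 16.10° ✓; |QH| = 42.50 ✓; ∠QHJ = 105.7° ✓; |HJ| = 41.50 ✓; ∠(HJ, JZ) = 90.00° ✓; |JZ| = 16.20 ✗.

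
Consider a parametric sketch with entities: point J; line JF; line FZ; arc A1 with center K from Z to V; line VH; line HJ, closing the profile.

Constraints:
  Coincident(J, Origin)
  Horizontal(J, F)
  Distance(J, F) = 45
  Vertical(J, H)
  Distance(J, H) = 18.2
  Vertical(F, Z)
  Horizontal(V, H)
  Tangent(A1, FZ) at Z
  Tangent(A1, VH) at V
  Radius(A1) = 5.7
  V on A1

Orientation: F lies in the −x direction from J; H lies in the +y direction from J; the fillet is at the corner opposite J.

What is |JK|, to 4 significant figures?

41.24

J and H share the same x with |JH| = 18.2 and H on the +y side, so H = (0.000, 18.20). The virtual corner opposite J is at (-45.00, 18.20). The tangent condition forces KZ to be normal to FZ and tangency of A1 to VH means the radius KV is perpendicular to VH, with radius 5.7, so the center K sits 5.7 in from both sides at K = (-39.30, 12.50). Then |JK| = |K − J| = 41.24.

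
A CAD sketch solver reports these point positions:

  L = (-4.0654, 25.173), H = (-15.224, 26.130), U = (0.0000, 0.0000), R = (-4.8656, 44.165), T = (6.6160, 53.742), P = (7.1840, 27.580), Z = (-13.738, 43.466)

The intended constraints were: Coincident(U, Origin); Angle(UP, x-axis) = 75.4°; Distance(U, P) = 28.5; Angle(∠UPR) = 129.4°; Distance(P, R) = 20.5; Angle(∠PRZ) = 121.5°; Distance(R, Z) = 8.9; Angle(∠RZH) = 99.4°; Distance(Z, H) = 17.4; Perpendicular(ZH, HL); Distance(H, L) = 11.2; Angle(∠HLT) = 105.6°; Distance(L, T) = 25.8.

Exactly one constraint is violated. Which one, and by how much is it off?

Distance(L, T) = 25.8 — off by 4.70.

U = (0.00, 0.00) ✓; UP at 75.40° ✓; |UP| = 28.50 ✓; ∠UPR = 129.4° ✓; |PR| = 20.50 ✓; ∠PRZ = 121.5° ✓; |RZ| = 8.900 ✓; ∠RZH = 99.40° ✓; |ZH| = 17.40 ✓; ∠(ZH, HL) = 90.00° ✓; |HL| = 11.20 ✓; ∠HLT = 105.6° ✓; |LT| = 30.50 ✗.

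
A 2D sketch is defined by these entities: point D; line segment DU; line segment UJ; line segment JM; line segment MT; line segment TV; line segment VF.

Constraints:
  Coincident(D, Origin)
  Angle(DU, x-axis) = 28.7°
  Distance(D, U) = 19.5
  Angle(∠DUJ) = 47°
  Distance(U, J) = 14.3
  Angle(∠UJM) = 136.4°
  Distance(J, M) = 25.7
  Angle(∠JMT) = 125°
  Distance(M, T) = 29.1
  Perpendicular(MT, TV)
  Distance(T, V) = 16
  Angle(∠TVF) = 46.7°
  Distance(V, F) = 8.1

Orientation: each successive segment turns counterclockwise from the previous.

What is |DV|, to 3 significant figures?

29.8

D is at the origin; DU runs at 28.7° with length 19.5, so U = (17.1, 9.36). ∠DUJ = 47.0° gives UJ at 162° from the x-axis; with |UJ| = 14.3, J = (3.53, 13.9). ∠UJM = 136.4° gives JM at -155° from the x-axis; with |JM| = 25.7, M = (-19.7, 2.87). ∠JMT = 125.0° gives MT at -99.7° from the x-axis; with |MT| = 29.1, T = (-24.6, -25.8). MT is perpendicular to TV, so TV runs at -9.70°; with |TV| = 16.0, V = (-8.84, -28.5). Then |DV| = |V − D| = 29.8.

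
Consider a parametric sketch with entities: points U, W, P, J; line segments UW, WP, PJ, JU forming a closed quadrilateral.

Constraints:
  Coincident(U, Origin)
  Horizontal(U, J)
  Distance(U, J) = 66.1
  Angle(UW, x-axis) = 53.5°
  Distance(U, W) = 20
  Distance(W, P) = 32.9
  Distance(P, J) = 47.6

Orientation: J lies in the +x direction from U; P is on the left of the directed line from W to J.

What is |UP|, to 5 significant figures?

52.591

U is at the origin; UJ is horizontal with |UJ| = 66.1 and J in +x, so J = (66.1, 0). UW runs at 53.5° with |UW| = 20.0, so W = (11.896, 16.077). P is determined by |WP| = 32.9 and |PJ| = 47.6 together: it lies at the intersection of circle(W, 32.9) and circle(J, 47.6). With |WJ| = 56.538, the foot of the radical line on WJ is 17.804 from W and the perpendicular offset is √(32.9² − 17.804²) = 27.667. Taking the left-of-WJ solution: P = (36.832, 37.539).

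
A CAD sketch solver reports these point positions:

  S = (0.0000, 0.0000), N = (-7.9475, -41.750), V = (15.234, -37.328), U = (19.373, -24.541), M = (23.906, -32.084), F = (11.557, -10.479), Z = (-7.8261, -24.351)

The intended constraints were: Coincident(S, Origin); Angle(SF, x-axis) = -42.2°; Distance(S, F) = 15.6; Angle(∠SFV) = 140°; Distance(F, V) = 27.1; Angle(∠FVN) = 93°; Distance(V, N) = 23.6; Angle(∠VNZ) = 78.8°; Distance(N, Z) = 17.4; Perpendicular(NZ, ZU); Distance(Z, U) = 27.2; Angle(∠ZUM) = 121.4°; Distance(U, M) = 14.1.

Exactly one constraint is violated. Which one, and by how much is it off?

Distance(U, M) = 14.1 — off by 5.30.

S = (0.00, 0.00) ✓; SF at -42.20° ✓; |SF| = 15.60 ✓; ∠SFV = 140.0° ✓; |FV| = 27.10 ✓; ∠FVN = 93.00° ✓; |VN| = 23.60 ✓; ∠VNZ = 78.80° ✓; |NZ| = 17.40 ✓; ∠(NZ, ZU) = 90.00° ✓; |ZU| = 27.20 ✓; ∠ZUM = 121.4° ✓; |UM| = 8.800 ✗.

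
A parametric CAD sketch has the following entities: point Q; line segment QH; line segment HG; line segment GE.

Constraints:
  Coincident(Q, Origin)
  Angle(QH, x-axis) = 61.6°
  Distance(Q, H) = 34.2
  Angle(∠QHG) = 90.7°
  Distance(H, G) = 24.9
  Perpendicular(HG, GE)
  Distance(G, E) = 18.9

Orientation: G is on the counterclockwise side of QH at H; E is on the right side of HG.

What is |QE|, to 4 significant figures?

58.82

Q is at the origin; QH runs at 61.6° with length 34.2, so H = 34.2·(cos 61.6°, sin 61.6°) = (16.27, 30.08). ∠QHG = 90.7°, so HG runs at 61.6° + (180° − 90.7°) = 150.9° from the x-axis; with |HG| = 24.9, G = H + 24.9·(cos 150.9°, sin 150.9°) = (-5.491, 42.19). HG ⟂ GE; with |GE| = 18.9 on the right of HG, E = G + 18.9·(0.4863, 0.8738) = (3.701, 58.71). Then |QE| = |E − Q| = 58.82.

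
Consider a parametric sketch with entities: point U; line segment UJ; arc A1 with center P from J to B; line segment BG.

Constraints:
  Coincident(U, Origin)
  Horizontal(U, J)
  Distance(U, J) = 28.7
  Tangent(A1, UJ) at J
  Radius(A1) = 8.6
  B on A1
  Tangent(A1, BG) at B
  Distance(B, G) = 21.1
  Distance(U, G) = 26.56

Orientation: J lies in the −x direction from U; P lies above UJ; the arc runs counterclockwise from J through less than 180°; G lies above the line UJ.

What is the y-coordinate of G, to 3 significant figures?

23.8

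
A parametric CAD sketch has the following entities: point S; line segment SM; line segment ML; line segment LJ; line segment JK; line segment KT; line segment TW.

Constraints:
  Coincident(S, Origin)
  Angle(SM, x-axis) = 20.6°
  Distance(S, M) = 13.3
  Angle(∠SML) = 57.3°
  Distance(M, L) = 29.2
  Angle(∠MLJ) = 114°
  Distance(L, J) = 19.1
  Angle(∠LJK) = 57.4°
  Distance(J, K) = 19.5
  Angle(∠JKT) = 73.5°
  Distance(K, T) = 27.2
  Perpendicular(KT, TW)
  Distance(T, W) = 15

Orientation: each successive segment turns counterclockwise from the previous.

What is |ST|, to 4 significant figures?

30.64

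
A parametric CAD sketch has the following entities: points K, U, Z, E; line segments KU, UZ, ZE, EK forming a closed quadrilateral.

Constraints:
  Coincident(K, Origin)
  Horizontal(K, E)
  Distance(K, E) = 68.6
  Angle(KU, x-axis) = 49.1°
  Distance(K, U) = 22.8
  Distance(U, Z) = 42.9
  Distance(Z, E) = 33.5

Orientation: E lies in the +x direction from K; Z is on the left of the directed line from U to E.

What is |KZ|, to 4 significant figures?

63.60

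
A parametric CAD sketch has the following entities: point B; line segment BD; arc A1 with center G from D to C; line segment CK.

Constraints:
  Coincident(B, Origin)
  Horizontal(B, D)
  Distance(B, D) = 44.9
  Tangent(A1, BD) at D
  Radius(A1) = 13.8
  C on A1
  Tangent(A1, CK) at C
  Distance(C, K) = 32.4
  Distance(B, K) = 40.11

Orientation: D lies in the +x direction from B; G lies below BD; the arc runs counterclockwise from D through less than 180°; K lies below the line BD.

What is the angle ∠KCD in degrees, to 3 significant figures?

149°

B is at the origin; BD is horizontal with |BD| = 44.9 and D on the +x side, so D = (44.9, 0.00). Tangency of A1 to BD means the radius GD is perpendicular to BD, so G = D + (0, -13.8) = (44.9, -13.8). Since GC ⟂ CK (tangency), |GK| = √(13.8² + 32.4²) = 35.2 regardless of where C sits on A1. So K lies on both circle(B, 40.11) and circle(G, 35.2); the below-BD intersection is K = (17.6, -36.0). C is the foot of the tangent from K: C = (32.7, -7.37).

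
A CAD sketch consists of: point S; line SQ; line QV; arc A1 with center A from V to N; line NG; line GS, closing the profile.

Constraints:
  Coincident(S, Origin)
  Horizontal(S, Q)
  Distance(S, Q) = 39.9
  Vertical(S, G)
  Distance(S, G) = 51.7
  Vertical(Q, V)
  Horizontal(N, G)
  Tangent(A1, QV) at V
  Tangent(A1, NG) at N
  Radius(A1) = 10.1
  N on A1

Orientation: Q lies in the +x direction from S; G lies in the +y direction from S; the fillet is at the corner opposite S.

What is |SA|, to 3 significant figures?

51.2

S is at the origin; S and Q share the same y with |SQ| = 39.9 and Q on the +x side, so Q = (39.9, 0.00). S and G share the same x with |SG| = 51.7 and G on the +y side, so G = (0.00, 51.7). The virtual corner opposite S is at (39.9, 51.7). The tangent condition forces AV to be normal to QV and since A1 is tangent to NG there, AN ⟂ NG, with radius 10.1, so the center A sits 10.1 in from both sides at A = (29.8, 41.6). Then |SA| = |A − S| = 51.2.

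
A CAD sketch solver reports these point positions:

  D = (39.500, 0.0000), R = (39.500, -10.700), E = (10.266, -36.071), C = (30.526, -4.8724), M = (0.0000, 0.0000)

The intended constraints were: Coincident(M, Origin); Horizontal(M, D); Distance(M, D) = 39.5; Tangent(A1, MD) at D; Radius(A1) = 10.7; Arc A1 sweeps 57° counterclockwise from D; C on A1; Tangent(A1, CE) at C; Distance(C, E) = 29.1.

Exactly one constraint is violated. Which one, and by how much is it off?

Distance(C, E) = 29.1 — off by 8.10.

M = (0.00, 0.00) ✓; M.y = 0.00, D.y = 0.00 ✓; |MD| = 39.50 ✓; ∠(RD, DM) = 90.00° ✓; |RD| = 10.70 ✓; bearing(R→C) − bearing(R→D) = 57.00° ✓; |RC| = 10.70 ✓; ∠(RC, CE) = 90.00° ✓; |CE| = 37.20 ✗.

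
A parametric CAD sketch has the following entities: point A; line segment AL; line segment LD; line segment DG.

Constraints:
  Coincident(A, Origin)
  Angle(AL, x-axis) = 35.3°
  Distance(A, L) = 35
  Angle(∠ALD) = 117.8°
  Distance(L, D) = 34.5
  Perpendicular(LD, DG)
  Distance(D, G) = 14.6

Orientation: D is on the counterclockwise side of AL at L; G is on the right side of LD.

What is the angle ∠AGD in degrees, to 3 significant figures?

48.1°

A is at the origin; AL runs at 35.3° with length 35.0, so L = 35.0·(cos 35.3°, sin 35.3°) = (28.6, 20.2). ∠ALD = 117.8°, so LD runs at 35.3° + (180° − 117.8°) = 97.5° from the x-axis; with |LD| = 34.5, D = L + 34.5·(cos 97.5°, sin 97.5°) = (24.1, 54.4). LD is perpendicular to DG; with |DG| = 14.6 on the right of LD, G = D + 14.6·(0.991, 0.131) = (38.5, 56.3). Then cos ∠AGD = GA·GD / (|GA||GD|), giving 48.1°.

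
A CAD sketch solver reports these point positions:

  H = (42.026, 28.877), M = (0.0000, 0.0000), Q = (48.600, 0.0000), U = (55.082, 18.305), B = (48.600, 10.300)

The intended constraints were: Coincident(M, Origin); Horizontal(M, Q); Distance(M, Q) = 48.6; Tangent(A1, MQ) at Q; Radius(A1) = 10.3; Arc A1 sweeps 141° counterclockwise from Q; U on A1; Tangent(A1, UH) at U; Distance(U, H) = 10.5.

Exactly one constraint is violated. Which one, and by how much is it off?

Distance(U, H) = 10.5 — off by 6.30.

M = (0.00, 0.00) ✓; M.y = 0.00, Q.y = 0.00 ✓; |MQ| = 48.60 ✓; ∠(BQ, QM) = 90.00° ✓; |BQ| = 10.30 ✓; bearing(B→U) − bearing(B→Q) = 141.0° ✓; |BU| = 10.30 ✓; ∠(BU, UH) = 90.00° ✓; |UH| = 16.80 ✗.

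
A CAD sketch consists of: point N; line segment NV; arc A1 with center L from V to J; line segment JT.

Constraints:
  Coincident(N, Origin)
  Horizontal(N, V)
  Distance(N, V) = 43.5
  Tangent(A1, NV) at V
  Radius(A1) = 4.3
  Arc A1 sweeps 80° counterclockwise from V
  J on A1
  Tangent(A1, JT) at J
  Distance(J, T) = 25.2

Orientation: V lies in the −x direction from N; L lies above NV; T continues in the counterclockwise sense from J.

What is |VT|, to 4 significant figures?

29.65

N is at the origin; NV is horizontal with |NV| = 43.5 and V on the −x side, so V = (-43.50, 0.000). Tangency of A1 to NV means the radius LV is perpendicular to NV, so L = V + (0, 4.3) = (-43.50, 4.300). On A1, V sits at bearing -90° from L; an 80° counterclockwise sweep puts J at bearing -10°, so J = L + 4.3·(cos -10°, sin -10°) = (-39.27, 3.553). The tangent condition forces LJ to be normal to JT, so JT runs along (−sin -10°, cos -10°); with |JT| = 25.2, T = (-34.89, 28.37). Then |VT| = |T − V| = 29.65.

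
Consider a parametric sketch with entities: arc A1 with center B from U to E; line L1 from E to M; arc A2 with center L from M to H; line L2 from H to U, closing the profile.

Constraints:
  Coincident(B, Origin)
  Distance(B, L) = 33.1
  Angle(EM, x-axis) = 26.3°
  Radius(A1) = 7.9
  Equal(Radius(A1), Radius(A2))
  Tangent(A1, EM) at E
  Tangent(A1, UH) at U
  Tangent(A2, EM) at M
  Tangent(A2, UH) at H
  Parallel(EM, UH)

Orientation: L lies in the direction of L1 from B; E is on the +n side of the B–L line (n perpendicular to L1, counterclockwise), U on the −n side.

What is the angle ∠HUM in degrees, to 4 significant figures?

25.52°

The slot axis is L1's direction at 26.3°, so u = (cos 26.3°, sin 26.3°) = (0.8965, 0.4431) and n = (−sin 26.3°, cos 26.3°) = (-0.4431, 0.8965). B is at the origin and L lies 33.1 along u from B, so L = 33.1·u = (29.67, 14.67). Tangency of A1 to both parallel lines with radius 7.9 puts E and U at B ± 7.9·n: E = (-3.500, 7.082), U = (3.500, -7.082). Equal radii place M and H the same way about L: M = L + 7.9·n = (26.17, 21.75), H = L − 7.9·n = (33.17, 7.583). Then cos ∠HUM = UH·UM / (|UH||UM|), giving 25.52°.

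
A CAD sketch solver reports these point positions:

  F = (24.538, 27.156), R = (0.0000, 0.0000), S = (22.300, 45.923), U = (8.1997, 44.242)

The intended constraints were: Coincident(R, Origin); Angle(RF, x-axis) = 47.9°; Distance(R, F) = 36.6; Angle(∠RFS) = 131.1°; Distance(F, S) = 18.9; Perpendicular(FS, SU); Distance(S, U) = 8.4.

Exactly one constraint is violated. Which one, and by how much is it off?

Distance(S, U) = 8.4 — off by 5.80.

R = (0.00, 0.00) ✓; RF at 47.90° ✓; |RF| = 36.60 ✓; ∠RFS = 131.1° ✓; |FS| = 18.90 ✓; ∠(FS, SU) = 90.00° ✓; |SU| = 14.20 ✗.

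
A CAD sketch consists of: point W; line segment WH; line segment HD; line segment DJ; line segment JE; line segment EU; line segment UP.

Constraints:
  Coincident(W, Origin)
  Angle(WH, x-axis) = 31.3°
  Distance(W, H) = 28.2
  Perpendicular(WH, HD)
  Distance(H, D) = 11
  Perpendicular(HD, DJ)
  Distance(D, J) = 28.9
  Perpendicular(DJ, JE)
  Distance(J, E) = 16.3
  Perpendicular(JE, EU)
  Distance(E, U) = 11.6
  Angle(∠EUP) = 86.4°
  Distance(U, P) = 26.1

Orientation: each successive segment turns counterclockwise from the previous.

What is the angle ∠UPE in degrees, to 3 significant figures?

24.5°

W is at the origin; WH runs at 31.3° with length 28.2, so H = (24.1, 14.7). The perpendicularity gives HD at right angles to WH, so HD runs at 121°; with |HD| = 11.0, D = (18.4, 24.0). The perpendicularity gives DJ at right angles to HD, so DJ runs at -149°; with |DJ| = 28.9, J = (-6.31, 9.04). The perpendicularity gives JE at right angles to DJ, so JE runs at -58.7°; with |JE| = 16.3, E = (2.16, -4.89). JE is perpendicular to EU, so EU runs at 31.3°; with |EU| = 11.6, U = (12.1, 1.13). ∠EUP = 86.4° gives UP at 125° from the x-axis; with |UP| = 26.1, P = (-2.87, 22.5). Then cos ∠UPE = PU·PE / (|PU||PE|), giving 24.5°.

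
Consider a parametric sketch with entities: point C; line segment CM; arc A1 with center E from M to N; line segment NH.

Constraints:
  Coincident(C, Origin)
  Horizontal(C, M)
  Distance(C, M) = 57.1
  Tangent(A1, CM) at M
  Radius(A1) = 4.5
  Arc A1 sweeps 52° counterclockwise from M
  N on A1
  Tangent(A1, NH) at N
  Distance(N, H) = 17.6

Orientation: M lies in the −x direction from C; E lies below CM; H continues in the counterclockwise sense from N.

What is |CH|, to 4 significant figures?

73.16

C is at the origin; C and M share the same y with |CM| = 57.1 and M on the −x side, so M = (-57.10, 0.000). Since A1 is tangent to CM there, EM ⟂ CM, so E = M + (0, -4.5) = (-57.10, -4.500). On A1, M sits at bearing 90° from E; a 52° counterclockwise sweep puts N at bearing 142°, so N = E + 4.5·(cos 142°, sin 142°) = (-60.65, -1.730). Since A1 is tangent to NH there, EN ⟂ NH, so NH runs along (−sin 142°, cos 142°); with |NH| = 17.6, H = (-71.48, -15.60). Then |CH| = |H − C| = 73.16.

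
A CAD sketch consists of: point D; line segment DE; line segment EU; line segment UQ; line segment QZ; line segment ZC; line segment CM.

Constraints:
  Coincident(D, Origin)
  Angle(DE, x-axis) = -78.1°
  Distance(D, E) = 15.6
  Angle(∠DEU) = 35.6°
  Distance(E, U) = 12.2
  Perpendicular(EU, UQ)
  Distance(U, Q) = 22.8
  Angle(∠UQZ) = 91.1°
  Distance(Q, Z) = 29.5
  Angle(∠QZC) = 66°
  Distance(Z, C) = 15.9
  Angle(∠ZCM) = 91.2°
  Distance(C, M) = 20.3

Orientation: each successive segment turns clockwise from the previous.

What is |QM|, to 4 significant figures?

7.937

∠QZC = 66.0° gives ZC at -155.4° from the x-axis; with |ZC| = 15.9, C = (17.30, -16.34). ∠ZCM = 91.2° gives CM at 115.8° from the x-axis; with |CM| = 20.3, M = (8.462, 1.936). Then |QM| = |M − Q| = 7.937.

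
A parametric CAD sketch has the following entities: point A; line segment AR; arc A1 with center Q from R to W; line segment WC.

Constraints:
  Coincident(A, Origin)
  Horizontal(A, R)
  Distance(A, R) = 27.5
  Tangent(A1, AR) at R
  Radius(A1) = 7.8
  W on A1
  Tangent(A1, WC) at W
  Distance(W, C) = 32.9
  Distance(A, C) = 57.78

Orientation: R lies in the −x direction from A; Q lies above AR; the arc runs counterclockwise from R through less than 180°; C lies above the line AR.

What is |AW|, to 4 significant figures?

25.44

Checks: A = (0.00, 0.00) ✓; |QW| = 7.800 ✓; ∠(QW, WC) = 90.00° ✓; |WC| = 32.90 ✓; |AC| = 57.78 ✓.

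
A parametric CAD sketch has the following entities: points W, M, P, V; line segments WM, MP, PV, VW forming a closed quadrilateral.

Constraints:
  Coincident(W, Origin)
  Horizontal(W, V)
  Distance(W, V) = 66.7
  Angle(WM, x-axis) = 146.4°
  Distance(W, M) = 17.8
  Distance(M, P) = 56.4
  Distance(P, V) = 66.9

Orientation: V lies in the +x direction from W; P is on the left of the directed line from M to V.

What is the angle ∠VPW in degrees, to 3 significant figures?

64.9°

W is at the origin; WV is horizontal with |WV| = 66.7 and V in +x, so V = (66.7, 0). WM runs at 146.4° with |WM| = 17.8, so M = (-14.8, 9.85). P is determined by |MP| = 56.4 and |PV| = 66.9 together: it lies at the intersection of circle(M, 56.4) and circle(V, 66.9). With |MV| = 82.1, the foot of the radical line on MV is 33.2 from M and the perpendicular offset is √(56.4² − 33.2²) = 45.6. Taking the left-of-MV solution: P = (23.6, 51.2).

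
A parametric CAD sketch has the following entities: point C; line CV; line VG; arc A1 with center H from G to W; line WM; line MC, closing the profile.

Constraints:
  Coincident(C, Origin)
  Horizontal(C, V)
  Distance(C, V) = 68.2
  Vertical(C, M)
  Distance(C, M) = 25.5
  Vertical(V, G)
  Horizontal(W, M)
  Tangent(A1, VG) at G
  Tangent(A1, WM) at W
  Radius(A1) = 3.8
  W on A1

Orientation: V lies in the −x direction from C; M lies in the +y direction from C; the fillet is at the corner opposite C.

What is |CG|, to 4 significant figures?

71.57

C is at the origin; CV is horizontal with |CV| = 68.2 and V on the −x side, so V = (-68.20, 0.000). C and M share the same x with |CM| = 25.5 and M on the +y side, so M = (0.000, 25.50). The virtual corner opposite C is at (-68.20, 25.50). Since A1 is tangent to VG there, HG ⟂ VG and since A1 is tangent to WM there, HW ⟂ WM, with radius 3.8, so the center H sits 3.8 in from both sides at H = (-64.40, 21.70). That places the tangent points at G = (-68.20, 21.70) on VG and W = (-64.40, 25.50) on WM. Then |CG| = |G − C| = 71.57.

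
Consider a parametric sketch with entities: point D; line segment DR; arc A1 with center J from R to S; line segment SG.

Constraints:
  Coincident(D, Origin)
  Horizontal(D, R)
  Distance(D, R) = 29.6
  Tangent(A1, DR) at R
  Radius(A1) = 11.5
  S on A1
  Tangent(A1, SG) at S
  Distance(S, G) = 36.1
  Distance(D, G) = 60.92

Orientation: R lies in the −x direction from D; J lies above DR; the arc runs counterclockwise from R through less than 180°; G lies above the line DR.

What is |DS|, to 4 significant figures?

25.80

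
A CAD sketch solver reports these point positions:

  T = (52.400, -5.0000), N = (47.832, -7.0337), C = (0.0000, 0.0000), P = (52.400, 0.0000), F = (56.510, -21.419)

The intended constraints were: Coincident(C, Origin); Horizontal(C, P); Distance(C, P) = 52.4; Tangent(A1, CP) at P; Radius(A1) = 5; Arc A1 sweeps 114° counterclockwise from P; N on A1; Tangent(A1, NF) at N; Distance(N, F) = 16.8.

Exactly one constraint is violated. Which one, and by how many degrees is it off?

Tangent(A1, NF) at N — off by 7.10°.

C = (0.00, 0.00) ✓; C.y = 0.00, P.y = 0.00 ✓; |CP| = 52.40 ✓; ∠(TP, PC) = 90.00° ✓; |TP| = 5.000 ✓; bearing(T→N) − bearing(T→P) = 114.0° ✓; |TN| = 5.000 ✓; ∠(TN, NF) = 82.90° ✗; |NF| = 16.80 ✓.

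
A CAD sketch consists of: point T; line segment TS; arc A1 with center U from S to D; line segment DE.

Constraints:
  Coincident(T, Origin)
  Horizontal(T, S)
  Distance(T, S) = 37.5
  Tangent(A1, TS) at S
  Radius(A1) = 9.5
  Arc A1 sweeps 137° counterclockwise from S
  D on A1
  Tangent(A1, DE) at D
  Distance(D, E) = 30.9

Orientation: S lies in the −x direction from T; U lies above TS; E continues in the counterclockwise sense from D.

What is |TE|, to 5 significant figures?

65.444

T is at the origin; T and S share the same y with |TS| = 37.5 and S on the −x side, so S = (-37.500, 0.0000). A1 meets TS tangentially, so US is at right angles to TS, so U = S + (0, 9.5) = (-37.500, 9.5000). On A1, S sits at bearing -90° from U; a 137° counterclockwise sweep puts D at bearing 47°, so D = U + 9.5·(cos 47°, sin 47°) = (-31.021, 16.448). A1 meets DE tangentially, so UD is at right angles to DE, so DE runs along (−sin 47°, cos 47°); with |DE| = 30.9, E = (-53.620, 37.522). Then |TE| = |E − T| = 65.444.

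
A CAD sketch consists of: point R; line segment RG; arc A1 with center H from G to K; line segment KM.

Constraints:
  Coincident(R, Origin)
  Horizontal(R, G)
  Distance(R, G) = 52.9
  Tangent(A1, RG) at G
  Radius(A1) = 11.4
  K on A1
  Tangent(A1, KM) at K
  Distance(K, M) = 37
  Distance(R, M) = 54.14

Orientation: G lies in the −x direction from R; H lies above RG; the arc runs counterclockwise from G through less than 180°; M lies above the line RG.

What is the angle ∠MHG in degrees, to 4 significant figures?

146.9°

Checks: |HK| = 11.40 ✓; ∠(HK, KM) = 90.00° ✓; |KM| = 37.00 ✓; |RM| = 54.14 ✓.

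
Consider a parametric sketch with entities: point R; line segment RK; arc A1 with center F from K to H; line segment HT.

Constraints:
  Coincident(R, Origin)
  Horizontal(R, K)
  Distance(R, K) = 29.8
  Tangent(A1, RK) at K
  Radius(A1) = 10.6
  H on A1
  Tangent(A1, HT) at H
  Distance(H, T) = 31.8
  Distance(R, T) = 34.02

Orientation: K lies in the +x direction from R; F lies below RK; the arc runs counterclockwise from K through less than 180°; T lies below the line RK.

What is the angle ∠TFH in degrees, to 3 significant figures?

71.6°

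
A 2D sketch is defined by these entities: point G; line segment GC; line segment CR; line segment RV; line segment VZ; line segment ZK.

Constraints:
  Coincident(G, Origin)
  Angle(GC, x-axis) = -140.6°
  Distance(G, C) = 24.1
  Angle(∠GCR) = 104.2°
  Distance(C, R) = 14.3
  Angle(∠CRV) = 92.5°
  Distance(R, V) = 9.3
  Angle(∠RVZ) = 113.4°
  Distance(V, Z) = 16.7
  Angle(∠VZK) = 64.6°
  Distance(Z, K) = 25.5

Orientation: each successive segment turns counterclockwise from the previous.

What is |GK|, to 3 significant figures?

32.7

G is at the origin; GC runs at -140.6° with length 24.1, so C = (-18.6, -15.3). ∠GCR = 104.2° gives CR at -64.8° from the x-axis; with |CR| = 14.3, R = (-12.5, -28.2). ∠CRV = 92.5° gives RV at 22.7° from the x-axis; with |RV| = 9.3, V = (-3.95, -24.6). ∠RVZ = 113.4° gives VZ at 89.3° from the x-axis; with |VZ| = 16.7, Z = (-3.75, -7.95). ∠VZK = 64.6° gives ZK at -155° from the x-axis; with |ZK| = 25.5, K = (-26.9, -18.6). Then |GK| = |K − G| = 32.7.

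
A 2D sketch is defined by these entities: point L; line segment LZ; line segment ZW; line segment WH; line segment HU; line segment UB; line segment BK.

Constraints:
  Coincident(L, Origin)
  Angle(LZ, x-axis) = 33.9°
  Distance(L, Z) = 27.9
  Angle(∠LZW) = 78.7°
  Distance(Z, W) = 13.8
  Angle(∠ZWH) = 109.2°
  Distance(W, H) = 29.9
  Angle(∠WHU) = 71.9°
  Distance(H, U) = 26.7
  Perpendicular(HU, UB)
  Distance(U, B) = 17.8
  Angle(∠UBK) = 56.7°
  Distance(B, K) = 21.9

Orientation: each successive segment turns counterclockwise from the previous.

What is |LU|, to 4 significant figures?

8.641

∠ZWH = 109.2° gives WH at -154.0° from the x-axis; with |WH| = 29.9, H = (-13.51, 12.18). ∠WHU = 71.9° gives HU at -45.90° from the x-axis; with |HU| = 26.7, U = (5.072, -6.996). Then |LU| = |U − L| = 8.641.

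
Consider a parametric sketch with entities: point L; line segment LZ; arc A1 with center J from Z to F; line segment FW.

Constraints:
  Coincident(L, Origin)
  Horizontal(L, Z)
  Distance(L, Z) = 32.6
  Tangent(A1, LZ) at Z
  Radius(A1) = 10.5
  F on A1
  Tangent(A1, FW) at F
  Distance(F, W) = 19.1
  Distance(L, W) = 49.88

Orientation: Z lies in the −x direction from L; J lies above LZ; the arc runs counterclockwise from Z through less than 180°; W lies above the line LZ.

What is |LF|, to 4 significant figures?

30.94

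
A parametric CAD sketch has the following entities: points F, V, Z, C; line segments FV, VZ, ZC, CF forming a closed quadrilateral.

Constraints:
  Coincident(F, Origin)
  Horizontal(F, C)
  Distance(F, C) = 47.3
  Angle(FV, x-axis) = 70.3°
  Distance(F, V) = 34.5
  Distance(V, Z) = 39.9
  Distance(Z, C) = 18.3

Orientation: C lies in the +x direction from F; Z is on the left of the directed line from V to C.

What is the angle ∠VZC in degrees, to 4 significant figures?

105.9°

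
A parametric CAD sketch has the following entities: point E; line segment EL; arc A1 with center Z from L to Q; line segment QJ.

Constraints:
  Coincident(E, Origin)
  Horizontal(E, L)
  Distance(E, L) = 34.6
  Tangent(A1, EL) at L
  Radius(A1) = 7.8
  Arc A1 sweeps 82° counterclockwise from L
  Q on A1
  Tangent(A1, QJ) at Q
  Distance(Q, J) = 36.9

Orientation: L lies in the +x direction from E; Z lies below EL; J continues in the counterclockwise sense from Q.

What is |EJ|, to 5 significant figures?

48.411

On A1, L sits at bearing 90° from Z; an 82° counterclockwise sweep puts Q at bearing 172°, so Q = Z + 7.8·(cos 172°, sin 172°) = (26.876, -6.7144). The tangent condition forces ZQ to be normal to QJ, so QJ runs along (−sin 172°, cos 172°); with |QJ| = 36.9, J = (21.740, -43.255). Then |EJ| = |J − E| = 48.411.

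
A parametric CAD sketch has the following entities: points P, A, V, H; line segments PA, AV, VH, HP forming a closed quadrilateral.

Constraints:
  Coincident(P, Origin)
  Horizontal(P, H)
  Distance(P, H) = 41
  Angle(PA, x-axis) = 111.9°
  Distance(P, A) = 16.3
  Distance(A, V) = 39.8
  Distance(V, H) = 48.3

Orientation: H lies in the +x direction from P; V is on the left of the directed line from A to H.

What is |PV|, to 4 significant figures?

48.92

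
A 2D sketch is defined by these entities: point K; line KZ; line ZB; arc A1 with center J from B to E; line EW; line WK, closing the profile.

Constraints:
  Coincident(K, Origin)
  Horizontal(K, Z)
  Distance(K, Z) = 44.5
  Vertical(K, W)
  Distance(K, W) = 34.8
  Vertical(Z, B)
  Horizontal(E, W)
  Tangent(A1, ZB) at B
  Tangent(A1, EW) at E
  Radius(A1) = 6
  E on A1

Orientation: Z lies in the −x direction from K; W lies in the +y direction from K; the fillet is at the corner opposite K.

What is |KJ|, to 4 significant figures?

48.08

K is at the origin; KZ is horizontal with |KZ| = 44.5 and Z on the −x side, so Z = (-44.50, 0.000). K and W share the same x with |KW| = 34.8 and W on the +y side, so W = (0.000, 34.80). The virtual corner opposite K is at (-44.50, 34.80). Since A1 is tangent to ZB there, JB ⟂ ZB and A1 meets EW tangentially, so JE is at right angles to EW, with radius 6.0, so the center J sits 6.0 in from both sides at J = (-38.50, 28.80). Then |KJ| = |J − K| = 48.08.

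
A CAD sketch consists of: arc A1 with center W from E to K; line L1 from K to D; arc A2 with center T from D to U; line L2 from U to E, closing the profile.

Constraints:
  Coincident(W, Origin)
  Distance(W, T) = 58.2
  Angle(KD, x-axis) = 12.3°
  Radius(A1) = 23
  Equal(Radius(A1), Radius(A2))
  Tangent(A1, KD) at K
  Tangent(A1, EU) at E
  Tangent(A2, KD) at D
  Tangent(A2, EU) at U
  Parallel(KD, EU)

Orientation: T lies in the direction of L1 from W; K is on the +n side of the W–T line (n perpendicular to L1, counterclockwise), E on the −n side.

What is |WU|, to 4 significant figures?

62.58

Tangency of A1 to both parallel lines with radius 23.0 puts K and E at W ± 23.0·n: K = (-4.900, 22.47), E = (4.900, -22.47). Equal radii place D and U the same way about T: D = T + 23.0·n = (51.96, 34.87), U = T − 23.0·n = (61.76, -10.07). Then |WU| = |U − W| = 62.58.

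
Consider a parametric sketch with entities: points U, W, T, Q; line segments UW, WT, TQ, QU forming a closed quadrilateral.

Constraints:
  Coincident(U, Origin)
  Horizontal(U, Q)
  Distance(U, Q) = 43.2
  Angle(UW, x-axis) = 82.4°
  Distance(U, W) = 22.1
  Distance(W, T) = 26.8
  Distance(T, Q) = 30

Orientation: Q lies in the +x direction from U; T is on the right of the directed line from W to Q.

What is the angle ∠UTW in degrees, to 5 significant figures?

55.324°

Checks: |WT| = 26.80 ✓; |TQ| = 30.00 ✓.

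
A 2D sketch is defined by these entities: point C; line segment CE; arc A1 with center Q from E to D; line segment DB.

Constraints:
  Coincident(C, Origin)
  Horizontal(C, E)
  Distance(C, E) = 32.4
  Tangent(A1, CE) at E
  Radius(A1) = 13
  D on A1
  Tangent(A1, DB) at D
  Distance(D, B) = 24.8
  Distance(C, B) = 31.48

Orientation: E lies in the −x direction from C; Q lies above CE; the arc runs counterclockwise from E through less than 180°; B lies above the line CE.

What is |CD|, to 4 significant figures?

21.95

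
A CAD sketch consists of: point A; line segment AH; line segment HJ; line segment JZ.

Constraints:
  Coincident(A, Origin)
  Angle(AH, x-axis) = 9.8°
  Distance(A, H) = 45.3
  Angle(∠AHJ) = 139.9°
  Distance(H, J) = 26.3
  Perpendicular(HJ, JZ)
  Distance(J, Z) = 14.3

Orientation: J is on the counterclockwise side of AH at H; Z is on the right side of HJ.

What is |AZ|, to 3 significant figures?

74.9

A is at the origin; AH runs at 9.8° with length 45.3, so H = 45.3·(cos 9.8°, sin 9.8°) = (44.6, 7.71). ∠AHJ = 139.9°, so HJ runs at 9.8° + (180° − 139.9°) = 49.9° from the x-axis; with |HJ| = 26.3, J = H + 26.3·(cos 49.9°, sin 49.9°) = (61.6, 27.8). HJ is perpendicular to JZ; with |JZ| = 14.3 on the right of HJ, Z = J + 14.3·(0.765, -0.644) = (72.5, 18.6). Then |AZ| = |Z − A| = 74.9.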